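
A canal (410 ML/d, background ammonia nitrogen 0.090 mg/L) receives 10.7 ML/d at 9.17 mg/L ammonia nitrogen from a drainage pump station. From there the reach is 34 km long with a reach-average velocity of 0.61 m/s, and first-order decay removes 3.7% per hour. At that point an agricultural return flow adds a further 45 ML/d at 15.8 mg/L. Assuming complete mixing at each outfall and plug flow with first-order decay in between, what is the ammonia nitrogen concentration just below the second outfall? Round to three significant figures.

Conservation of mass: C = (410.0·0.09000 + 10.70·9.170) / 420.7 = 135.0/420.7 = 0.3209 mg/L; combined flow 420.7 ML/d.
Travel time t = 34·1000 / 0.61 = 55740 s = 15.48 h.
3.7%/h lost → k = −ln(1 − 0.037) = 0.03770 h⁻¹.
After decay, C = 0.3209 × e^(−kt) = 0.3209 × 0.5578 = 0.1790 mg/L.
At the second outfall, C = (420.7·0.1790 + 45.00·15.80) / (420.7 + 45.00) = 1.688 mg/L.

1.69 mg/L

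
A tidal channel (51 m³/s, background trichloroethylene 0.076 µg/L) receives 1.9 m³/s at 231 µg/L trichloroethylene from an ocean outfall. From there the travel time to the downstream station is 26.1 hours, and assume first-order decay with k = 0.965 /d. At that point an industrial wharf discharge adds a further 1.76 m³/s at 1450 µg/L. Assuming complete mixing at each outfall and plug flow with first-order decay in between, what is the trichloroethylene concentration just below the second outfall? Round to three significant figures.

49.5 µg/L

Mixed concentration C = ΣQC/ΣQ = (51.00·0.07600 + 1.900·231.0) / 52.90 = 442.8/52.90 = 8.370 µg/L; combined flow 52.90 m³/s.
After decay, C = 8.370 × e^(−kt) = 8.370 × 0.3501 = 2.931 µg/L.
Second outfall: C = (52.90·2.931 + 1.760·1450)/54.66 = 49.52 µg/L.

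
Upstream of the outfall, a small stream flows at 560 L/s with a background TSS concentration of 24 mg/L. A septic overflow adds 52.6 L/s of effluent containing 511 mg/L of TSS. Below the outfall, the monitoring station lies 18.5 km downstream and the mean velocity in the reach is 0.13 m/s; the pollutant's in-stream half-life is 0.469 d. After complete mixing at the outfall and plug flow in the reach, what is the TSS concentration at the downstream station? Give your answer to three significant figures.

5.77 mg/L

Conservation of mass: C = (560.0·24.00 + 52.60·511.0) / 612.6 = 40320/612.6 = 65.82 mg/L.
Travel time t = 18.5·1000 / 0.13 = 142300 s = 39.53 h.
Half-life 0.469 d → k = ln 2 / 0.469 = 1.478 d⁻¹.
After decay, C = 65.82 × e^(−kt) = 65.82 × 0.08766 = 5.770 mg/L.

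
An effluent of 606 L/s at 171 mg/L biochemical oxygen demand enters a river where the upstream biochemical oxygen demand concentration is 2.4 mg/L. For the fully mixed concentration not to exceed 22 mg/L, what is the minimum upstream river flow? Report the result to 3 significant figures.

4610 L/s

Set C_mix = 22: (Q·2.400 + 606.0·171.0) / (Q + 606.0) = 22
→ Q = 606.0·(171.0 − 22)/(22 − 2.400) = 4607 L/s.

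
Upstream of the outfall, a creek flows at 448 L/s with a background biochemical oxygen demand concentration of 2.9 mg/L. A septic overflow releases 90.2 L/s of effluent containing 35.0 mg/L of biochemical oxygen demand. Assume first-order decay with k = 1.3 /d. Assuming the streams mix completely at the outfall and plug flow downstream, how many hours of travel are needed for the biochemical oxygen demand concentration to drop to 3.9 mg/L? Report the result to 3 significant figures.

After mixing, C = (448.0·2.900 + 90.20·35.00) / 538.2 = 4456/538.2 = 8.280 mg/L.
8.280·exp(−k·t) = 3.9 → t = ln(8.280/3.9)/k = 50040 s = 13.90 h.

13.9 h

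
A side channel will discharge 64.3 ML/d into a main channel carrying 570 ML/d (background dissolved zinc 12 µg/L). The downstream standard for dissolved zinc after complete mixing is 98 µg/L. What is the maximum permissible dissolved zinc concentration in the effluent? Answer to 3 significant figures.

860 µg/L

At the limit, (Qr·Cr + Qe·Cₑ)/(Qr + Qe) = 98:
Cₑ = (634.3·98 − 570.0·12.00) / 64.30 = 860.4 µg/L.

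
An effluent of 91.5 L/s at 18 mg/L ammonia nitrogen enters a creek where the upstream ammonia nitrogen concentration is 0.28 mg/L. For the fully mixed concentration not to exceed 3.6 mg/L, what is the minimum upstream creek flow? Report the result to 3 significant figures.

Set C_mix = 3.6: (Q·0.2800 + 91.50·18.00) / (Q + 91.50) = 3.6
→ Q = 91.50·(18.00 − 3.6)/(3.6 − 0.2800) = 396.9 L/s.

397 L/s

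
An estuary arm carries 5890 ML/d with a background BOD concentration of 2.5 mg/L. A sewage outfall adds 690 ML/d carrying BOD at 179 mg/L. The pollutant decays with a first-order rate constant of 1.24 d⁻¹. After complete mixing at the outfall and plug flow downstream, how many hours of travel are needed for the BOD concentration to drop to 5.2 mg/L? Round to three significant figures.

Mass balance: C = (5890·2.500 + 690.0·179.0) / 6580 = 138200/6580 = 21.01 mg/L.
21.01·exp(−k·t) = 5.2 → t = ln(21.01/5.2)/k = 97290 s = 27.02 h.

27.0 h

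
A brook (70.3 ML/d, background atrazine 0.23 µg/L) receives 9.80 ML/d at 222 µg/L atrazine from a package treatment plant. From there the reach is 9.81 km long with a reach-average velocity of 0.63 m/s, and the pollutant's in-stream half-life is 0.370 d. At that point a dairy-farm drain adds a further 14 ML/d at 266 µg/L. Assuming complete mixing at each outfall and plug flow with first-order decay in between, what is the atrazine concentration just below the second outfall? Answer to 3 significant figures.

56.2 µg/L

Mixed concentration C = ΣQC/ΣQ = (70.30·0.2300 + 9.800·222.0) / 80.10 = 2192/80.10 = 27.36 µg/L; combined flow 80.10 ML/d.
Travel time t = 9.81·1000 / 0.63 = 15570 s = 4.325 h.
Half-life 0.370 d → k = ln 2 / 0.370 = 1.873 d⁻¹.
After decay, C = 27.36 × e^(−kt) = 27.36 × 0.7135 = 19.52 µg/L.
At the second outfall, C = (80.10·19.52 + 14.00·266.0) / (80.10 + 14.00) = 56.19 µg/L.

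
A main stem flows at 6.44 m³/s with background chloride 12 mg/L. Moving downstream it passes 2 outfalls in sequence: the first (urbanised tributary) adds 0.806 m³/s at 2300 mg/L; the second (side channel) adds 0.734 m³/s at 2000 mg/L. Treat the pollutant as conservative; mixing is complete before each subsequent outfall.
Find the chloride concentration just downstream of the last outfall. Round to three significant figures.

426 mg/L

Below outfall 1: Q → 7.246 m³/s, C = (6.440·12.00 + 0.8060·2300)/7.246 = 266.5 mg/L.
Below outfall 2: Q → 7.980 m³/s, C = (7.246·266.5 + 0.7340·2000)/7.980 = 425.9 mg/L.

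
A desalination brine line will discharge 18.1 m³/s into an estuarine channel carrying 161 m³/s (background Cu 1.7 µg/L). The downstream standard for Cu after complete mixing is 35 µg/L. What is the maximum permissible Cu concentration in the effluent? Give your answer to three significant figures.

At the limit, (Qr·Cr + Qe·Cₑ)/(Qr + Qe) = 35:
Cₑ = (179.1·35 − 161.0·1.700) / 18.10 = 331.2 µg/L.

331 µg/L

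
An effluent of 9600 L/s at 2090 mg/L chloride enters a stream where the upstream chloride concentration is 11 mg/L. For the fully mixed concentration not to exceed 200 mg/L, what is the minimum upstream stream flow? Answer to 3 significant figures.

96000 L/s

Set C_mix = 200: (Q·11.00 + 9600·2090) / (Q + 9600) = 200
→ Q = 9600·(2090 − 200)/(200 − 11.00) = 96000 L/s.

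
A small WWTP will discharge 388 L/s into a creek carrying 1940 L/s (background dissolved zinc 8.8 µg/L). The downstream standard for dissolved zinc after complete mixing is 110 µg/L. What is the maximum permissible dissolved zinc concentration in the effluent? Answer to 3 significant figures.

616 µg/L

At the limit, (Qr·Cr + Qe·Cₑ)/(Qr + Qe) = 110:
Cₑ = (2328·110 − 1940·8.800) / 388.0 = 616.0 µg/L.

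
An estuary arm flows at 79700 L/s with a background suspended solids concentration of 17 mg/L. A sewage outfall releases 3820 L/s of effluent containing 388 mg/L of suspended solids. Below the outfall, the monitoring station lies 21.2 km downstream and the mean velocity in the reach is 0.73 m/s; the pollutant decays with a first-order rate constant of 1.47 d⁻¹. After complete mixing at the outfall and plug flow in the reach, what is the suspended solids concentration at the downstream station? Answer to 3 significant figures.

Mixed concentration C = ΣQC/ΣQ = (79700·17.00 + 3820·388.0) / 83520 = 2837000/83520 = 33.97 mg/L.
Travel time t = 21.2·1000 / 0.73 = 29040 s = 8.067 h.
After decay, C = 33.97 × e^(−kt) = 33.97 × 0.6101 = 20.72 mg/L.

20.7 mg/L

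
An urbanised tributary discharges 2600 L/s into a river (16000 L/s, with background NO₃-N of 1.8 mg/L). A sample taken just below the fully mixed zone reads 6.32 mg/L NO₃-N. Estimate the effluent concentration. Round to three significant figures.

34.1 mg/L

Mass balance: 16000·1.800 + 2600·Cₑ = 18600·6.320
→ Cₑ = (18600·6.320 − 16000·1.800) / 2600 = 34.14 mg/L.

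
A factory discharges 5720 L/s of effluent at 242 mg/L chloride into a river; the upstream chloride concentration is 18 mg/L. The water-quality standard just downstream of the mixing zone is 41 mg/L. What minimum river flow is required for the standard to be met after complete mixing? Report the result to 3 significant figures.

50000 L/s

Set C_mix = 41: (Q·18.00 + 5720·242.0) / (Q + 5720) = 41
→ Q = 5720·(242.0 − 41)/(41 − 18.00) = 49990 L/s.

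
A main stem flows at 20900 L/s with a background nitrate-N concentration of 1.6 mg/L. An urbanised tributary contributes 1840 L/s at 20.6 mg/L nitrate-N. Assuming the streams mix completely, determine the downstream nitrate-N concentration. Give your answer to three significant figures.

Flow-weighted average: C = (20900·1.600 + 1840·20.60) / 22740 = 71340/22740 = 3.137 mg/L.

3.14 mg/L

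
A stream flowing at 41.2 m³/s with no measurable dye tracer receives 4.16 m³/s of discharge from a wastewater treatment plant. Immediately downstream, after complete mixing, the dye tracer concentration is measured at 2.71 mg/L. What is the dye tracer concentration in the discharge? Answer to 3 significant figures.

29.5 mg/L

Mass balance: 41.20·0 + 4.160·Cₑ = 45.36·2.710
→ Cₑ = (45.36·2.710 − 41.20·0) / 4.160 = 29.55 mg/L.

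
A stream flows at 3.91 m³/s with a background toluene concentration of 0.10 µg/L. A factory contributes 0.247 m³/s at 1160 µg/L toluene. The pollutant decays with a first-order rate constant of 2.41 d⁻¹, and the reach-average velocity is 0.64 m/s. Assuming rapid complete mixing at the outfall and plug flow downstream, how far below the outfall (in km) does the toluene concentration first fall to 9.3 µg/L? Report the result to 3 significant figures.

46.0 km

After mixing, C = (3.910·0.1000 + 0.2470·1160) / 4.157 = 286.9/4.157 = 69.02 µg/L.
Set 69.02·exp(−k·t) = 9.3 → t = ln(69.02/9.3)/k = 71860 s = 19.96 h.
Distance = v·t = 0.64·71860 = 45990 m = 45.99 km.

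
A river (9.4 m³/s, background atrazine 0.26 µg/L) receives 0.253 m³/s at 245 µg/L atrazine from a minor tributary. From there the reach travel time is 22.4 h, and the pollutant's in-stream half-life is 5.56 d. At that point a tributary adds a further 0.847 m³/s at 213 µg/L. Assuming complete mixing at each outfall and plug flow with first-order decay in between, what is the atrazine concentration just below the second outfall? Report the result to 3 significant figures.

Mixed concentration C = ΣQC/ΣQ = (9.400·0.2600 + 0.2530·245.0) / 9.653 = 64.43/9.653 = 6.675 µg/L; combined flow 9.653 m³/s.
Half-life 5.56 d → k = ln 2 / 5.56 = 0.1247 d⁻¹.
Decay over the reach: 6.675·exp(−kt) = 6.675·0.8902 = 5.941 µg/L.
At the second outfall, C = (9.653·5.941 + 0.8470·213.0) / (9.653 + 0.8470) = 22.64 µg/L.

22.6 µg/L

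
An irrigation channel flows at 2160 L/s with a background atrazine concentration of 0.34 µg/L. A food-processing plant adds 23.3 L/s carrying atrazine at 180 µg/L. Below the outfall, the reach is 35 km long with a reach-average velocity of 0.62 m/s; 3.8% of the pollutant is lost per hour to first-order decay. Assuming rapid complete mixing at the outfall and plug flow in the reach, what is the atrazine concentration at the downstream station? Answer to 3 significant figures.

1.23 µg/L

Conservation of mass: C = (2160·0.3400 + 23.30·180.0) / 2183 = 4928/2183 = 2.257 µg/L.
Travel time t = 35·1000 / 0.62 = 56450 s = 15.68 h.
3.8%/h lost → k = −ln(1 − 0.038) = 0.03874 h⁻¹.
Applying C = C₀e^(−kt): 2.257 × 0.5447 = 1.230 µg/L.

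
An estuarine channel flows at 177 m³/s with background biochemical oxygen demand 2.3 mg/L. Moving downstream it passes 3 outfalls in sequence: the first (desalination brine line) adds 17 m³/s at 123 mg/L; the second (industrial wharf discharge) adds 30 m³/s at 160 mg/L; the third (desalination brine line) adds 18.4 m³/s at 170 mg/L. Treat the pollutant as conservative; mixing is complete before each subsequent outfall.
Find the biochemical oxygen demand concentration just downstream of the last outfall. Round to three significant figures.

Outfall 1: combined Q = 194.0 m³/s; C = (177.0·2.300 + 17.00·123.0)/194.0 = 12.88 mg/L.
Outfall 2: combined Q = 224.0 m³/s; C = (194.0·12.88 + 30.00·160.0)/224.0 = 32.58 mg/L.
Outfall 3: combined Q = 242.4 m³/s; C = (224.0·32.58 + 18.40·170.0)/242.4 = 43.01 mg/L.

43.0 mg/L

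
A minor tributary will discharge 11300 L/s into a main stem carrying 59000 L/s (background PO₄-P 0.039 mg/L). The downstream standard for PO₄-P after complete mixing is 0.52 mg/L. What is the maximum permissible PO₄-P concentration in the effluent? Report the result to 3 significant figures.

3.03 mg/L

At the limit, (Qr·Cr + Qe·Cₑ)/(Qr + Qe) = 0.52:
Cₑ = (70300·0.52 − 59000·0.03900) / 11300 = 3.031 mg/L.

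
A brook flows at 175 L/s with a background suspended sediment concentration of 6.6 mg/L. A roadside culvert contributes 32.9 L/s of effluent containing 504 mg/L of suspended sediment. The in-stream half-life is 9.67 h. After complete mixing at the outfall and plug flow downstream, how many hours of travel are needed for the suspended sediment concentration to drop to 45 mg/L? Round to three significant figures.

After mixing, C = (175.0·6.600 + 32.90·504.0) / 207.9 = 17740/207.9 = 85.31 mg/L.
Half-life 9.67 h → k = ln 2 / 9.67 = 0.07168 h⁻¹ = 1.720 d⁻¹.
85.31·exp(−k·t) = 45 → t = ln(85.31/45)/k = 32130 s = 8.924 h.

8.92 h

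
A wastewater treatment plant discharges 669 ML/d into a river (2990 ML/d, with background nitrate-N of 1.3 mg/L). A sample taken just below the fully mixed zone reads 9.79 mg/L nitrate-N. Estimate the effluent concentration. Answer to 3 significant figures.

47.7 mg/L

Mass balance: 2990·1.300 + 669.0·Cₑ = 3659·9.790
→ Cₑ = (3659·9.790 − 2990·1.300) / 669.0 = 47.73 mg/L.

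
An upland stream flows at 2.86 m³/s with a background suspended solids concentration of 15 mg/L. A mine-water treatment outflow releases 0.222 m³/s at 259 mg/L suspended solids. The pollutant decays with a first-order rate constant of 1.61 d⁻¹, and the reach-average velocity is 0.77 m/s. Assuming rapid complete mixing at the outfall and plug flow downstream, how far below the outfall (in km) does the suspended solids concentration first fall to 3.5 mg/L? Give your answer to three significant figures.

92.2 km

Conservation of mass: C = (2.860·15.00 + 0.2220·259.0) / 3.082 = 100.4/3.082 = 32.58 mg/L.
Set 32.58·exp(−k·t) = 3.5 → t = ln(32.58/3.5)/k = 119700 s = 33.25 h.
Distance = v·t = 0.77·119700 = 92180 m = 92.18 km.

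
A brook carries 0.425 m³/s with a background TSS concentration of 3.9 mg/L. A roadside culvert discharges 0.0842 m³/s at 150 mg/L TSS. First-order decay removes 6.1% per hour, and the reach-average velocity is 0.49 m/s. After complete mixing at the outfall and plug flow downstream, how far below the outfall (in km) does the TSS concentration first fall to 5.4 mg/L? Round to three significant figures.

Conservation of mass: C = (0.4250·3.900 + 0.08420·150.0) / 0.5092 = 14.29/0.5092 = 28.06 mg/L.
6.1%/h lost → k = −ln(1 − 0.061) = 0.06294 h⁻¹.
Set 28.06·exp(−k·t) = 5.4 → t = ln(28.06/5.4)/k = 94260 s = 26.18 h.
Distance = v·t = 0.49·94260 = 46190 m = 46.19 km.

46.2 km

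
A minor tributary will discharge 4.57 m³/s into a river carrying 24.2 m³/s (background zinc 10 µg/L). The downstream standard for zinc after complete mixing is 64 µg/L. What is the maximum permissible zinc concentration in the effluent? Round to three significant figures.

350 µg/L

At the limit, (Qr·Cr + Qe·Cₑ)/(Qr + Qe) = 64:
Cₑ = (28.77·64 − 24.20·10.00) / 4.570 = 350.0 µg/L.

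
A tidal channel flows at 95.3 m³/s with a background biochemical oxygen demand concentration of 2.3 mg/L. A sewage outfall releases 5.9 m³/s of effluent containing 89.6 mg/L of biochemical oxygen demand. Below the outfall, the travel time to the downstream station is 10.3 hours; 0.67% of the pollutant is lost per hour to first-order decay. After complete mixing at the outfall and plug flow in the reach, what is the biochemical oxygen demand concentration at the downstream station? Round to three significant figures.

Mixed concentration C = ΣQC/ΣQ = (95.30·2.300 + 5.900·89.60) / 101.2 = 747.8/101.2 = 7.390 mg/L.
0.67%/h lost → k = −ln(1 − 0.0067) = 0.006723 h⁻¹.
Applying C = C₀e^(−kt): 7.390 × 0.9331 = 6.895 mg/L.

6.90 mg/L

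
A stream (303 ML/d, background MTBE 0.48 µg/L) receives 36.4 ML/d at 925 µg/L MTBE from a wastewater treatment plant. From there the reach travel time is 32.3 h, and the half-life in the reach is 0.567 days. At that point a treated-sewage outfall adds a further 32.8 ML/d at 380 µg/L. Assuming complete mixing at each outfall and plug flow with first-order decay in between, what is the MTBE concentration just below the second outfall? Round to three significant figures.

Conservation of mass: C = (303.0·0.4800 + 36.40·925.0) / 339.4 = 33820/339.4 = 99.63 µg/L; combined flow 339.4 ML/d.
Half-life 0.567 d → k = ln 2 / 0.567 = 1.222 d⁻¹.
Applying C = C₀e^(−kt): 99.63 × 0.1930 = 19.23 µg/L.
Second outfall: C = (339.4·19.23 + 32.80·380.0)/372.2 = 51.02 µg/L.

51.0 µg/L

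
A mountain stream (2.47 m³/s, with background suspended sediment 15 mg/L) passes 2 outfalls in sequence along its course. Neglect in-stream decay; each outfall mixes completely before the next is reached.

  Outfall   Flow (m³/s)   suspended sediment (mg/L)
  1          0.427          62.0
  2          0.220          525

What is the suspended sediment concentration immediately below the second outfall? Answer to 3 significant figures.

Outfall 1: combined Q = 2.897 m³/s; C = (2.470·15.00 + 0.4270·62.00)/2.897 = 21.93 mg/L.
Outfall 2: combined Q = 3.117 m³/s; C = (2.897·21.93 + 0.2200·525.0)/3.117 = 57.43 mg/L.

57.4 mg/L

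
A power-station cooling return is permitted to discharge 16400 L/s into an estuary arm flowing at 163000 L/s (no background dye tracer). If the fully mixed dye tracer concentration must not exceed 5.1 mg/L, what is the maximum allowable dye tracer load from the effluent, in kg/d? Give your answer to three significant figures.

79100 kg/d

Mass balance at the limit: 163000·0 + 16400·Cₑ = 179400·5.1 → Cₑ = 55.79 mg/L.
16400 L/s = 16.40 m³/s. Load = 16.40 m³/s × 55.79 g/m³ × 86 400 s/d = 79050 kg/d.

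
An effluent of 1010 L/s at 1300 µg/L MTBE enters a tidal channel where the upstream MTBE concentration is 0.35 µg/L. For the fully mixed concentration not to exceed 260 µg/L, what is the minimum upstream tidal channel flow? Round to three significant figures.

4050 L/s

Set C_mix = 260: (Q·0.3500 + 1010·1300) / (Q + 1010) = 260
→ Q = 1010·(1300 − 260)/(260 − 0.3500) = 4045 L/s.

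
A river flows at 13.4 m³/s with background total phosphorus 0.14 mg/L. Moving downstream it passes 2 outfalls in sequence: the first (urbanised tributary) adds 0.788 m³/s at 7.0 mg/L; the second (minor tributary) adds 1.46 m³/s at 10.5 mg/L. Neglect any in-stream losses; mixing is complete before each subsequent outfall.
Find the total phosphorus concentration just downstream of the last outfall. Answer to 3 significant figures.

1.45 mg/L

Below outfall 1: Q → 14.19 m³/s, C = (13.40·0.1400 + 0.7880·7.000)/14.19 = 0.5210 mg/L.
Below outfall 2: Q → 15.65 m³/s, C = (14.19·0.5210 + 1.460·10.50)/15.65 = 1.452 mg/L.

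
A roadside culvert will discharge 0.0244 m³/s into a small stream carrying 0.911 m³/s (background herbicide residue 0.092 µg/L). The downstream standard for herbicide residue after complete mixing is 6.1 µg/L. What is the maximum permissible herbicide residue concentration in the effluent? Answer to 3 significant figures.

230 µg/L

At the limit, (Qr·Cr + Qe·Cₑ)/(Qr + Qe) = 6.1:
Cₑ = (0.9354·6.1 − 0.9110·0.09200) / 0.02440 = 230.4 µg/L.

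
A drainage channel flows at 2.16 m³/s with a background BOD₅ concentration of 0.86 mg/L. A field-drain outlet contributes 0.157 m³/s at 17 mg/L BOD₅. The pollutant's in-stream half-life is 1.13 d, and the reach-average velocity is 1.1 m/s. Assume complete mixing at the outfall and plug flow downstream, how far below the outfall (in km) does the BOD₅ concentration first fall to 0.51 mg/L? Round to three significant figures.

208 km

Flow-weighted average: C = (2.160·0.8600 + 0.1570·17.00) / 2.317 = 4.527/2.317 = 1.954 mg/L.
Half-life 1.13 d → k = ln 2 / 1.13 = 0.6134 d⁻¹.
Set 1.954·exp(−k·t) = 0.51 → t = ln(1.954/0.51)/k = 189200 s = 52.55 h.
Distance = v·t = 1.1·189200 = 208100 m = 208.1 km.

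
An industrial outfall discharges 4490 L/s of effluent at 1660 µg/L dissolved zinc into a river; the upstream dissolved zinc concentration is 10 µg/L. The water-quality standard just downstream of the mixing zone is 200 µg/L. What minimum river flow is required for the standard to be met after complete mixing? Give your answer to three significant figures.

34500 L/s

Set C_mix = 200: (Q·10.00 + 4490·1660) / (Q + 4490) = 200
→ Q = 4490·(1660 − 200)/(200 − 10.00) = 34500 L/s.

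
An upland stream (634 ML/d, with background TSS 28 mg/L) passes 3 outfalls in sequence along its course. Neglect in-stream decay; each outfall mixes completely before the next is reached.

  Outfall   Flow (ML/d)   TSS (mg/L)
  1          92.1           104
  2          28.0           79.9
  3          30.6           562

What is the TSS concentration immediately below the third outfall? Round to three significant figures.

After outfall 1: Q = 634.0 + 92.10 = 726.1 ML/d; C = (634.0·28.00 + 92.10·104.0)/726.1 = 37.64 mg/L.
After outfall 2: Q = 726.1 + 28.00 = 754.1 ML/d; C = (726.1·37.64 + 28.00·79.90)/754.1 = 39.21 mg/L.
After outfall 3: Q = 754.1 + 30.60 = 784.7 ML/d; C = (754.1·39.21 + 30.60·562.0)/784.7 = 59.60 mg/L.

59.6 mg/L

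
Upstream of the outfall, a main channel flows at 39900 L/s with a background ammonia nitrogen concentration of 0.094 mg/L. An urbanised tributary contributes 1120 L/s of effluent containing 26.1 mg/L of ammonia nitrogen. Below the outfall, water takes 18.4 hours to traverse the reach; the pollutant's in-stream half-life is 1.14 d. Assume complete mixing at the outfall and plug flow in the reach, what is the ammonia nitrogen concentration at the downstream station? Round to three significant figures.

Flow-weighted average: C = (39900·0.09400 + 1120·26.10) / 41020 = 32980/41020 = 0.8041 mg/L.
Half-life 1.14 d → k = ln 2 / 1.14 = 0.6080 d⁻¹.
After decay, C = 0.8041 × e^(−kt) = 0.8041 × 0.6274 = 0.5045 mg/L.

0.504 mg/L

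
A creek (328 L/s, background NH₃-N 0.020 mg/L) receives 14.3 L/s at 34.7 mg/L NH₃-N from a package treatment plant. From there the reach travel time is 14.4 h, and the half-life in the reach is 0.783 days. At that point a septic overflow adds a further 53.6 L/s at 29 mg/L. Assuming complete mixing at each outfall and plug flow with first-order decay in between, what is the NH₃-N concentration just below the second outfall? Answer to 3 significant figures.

4.67 mg/L

Conservation of mass: C = (328.0·0.02000 + 14.30·34.70) / 342.3 = 502.8/342.3 = 1.469 mg/L; combined flow 342.3 L/s.
Half-life 0.783 d → k = ln 2 / 0.783 = 0.8852 d⁻¹.
After decay, C = 1.469 × e^(−kt) = 1.469 × 0.5879 = 0.8636 mg/L.
At the second outfall, C = (342.3·0.8636 + 53.60·29.00) / (342.3 + 53.60) = 4.673 mg/L.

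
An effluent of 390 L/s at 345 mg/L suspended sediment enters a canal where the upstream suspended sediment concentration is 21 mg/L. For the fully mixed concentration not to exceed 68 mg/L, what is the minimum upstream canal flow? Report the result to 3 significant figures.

2300 L/s

Set C_mix = 68: (Q·21.00 + 390.0·345.0) / (Q + 390.0) = 68
→ Q = 390.0·(345.0 − 68)/(68 − 21.00) = 2299 L/s.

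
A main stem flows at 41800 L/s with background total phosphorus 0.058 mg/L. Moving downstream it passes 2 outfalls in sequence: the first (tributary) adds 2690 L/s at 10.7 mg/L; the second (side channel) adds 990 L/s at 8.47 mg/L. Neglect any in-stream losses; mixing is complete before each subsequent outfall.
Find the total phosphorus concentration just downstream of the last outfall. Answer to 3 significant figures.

0.871 mg/L

Below outfall 1: Q → 44490 L/s, C = (41800·0.05800 + 2690·10.70)/44490 = 0.7014 mg/L.
Below outfall 2: Q → 45480 L/s, C = (44490·0.7014 + 990.0·8.470)/45480 = 0.8706 mg/L.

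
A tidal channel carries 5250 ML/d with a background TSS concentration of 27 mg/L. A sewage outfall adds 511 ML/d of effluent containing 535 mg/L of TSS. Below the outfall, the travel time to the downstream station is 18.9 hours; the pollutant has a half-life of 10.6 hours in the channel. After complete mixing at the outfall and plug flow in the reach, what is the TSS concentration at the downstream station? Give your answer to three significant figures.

Mixed concentration C = ΣQC/ΣQ = (5250·27.00 + 511.0·535.0) / 5761 = 415100/5761 = 72.06 mg/L.
Half-life 10.6 h → k = ln 2 / 10.6 = 0.06539 h⁻¹ = 1.569 d⁻¹.
Decay over the reach: 72.06·exp(−kt) = 72.06·0.2906 = 20.94 mg/L.

20.9 mg/L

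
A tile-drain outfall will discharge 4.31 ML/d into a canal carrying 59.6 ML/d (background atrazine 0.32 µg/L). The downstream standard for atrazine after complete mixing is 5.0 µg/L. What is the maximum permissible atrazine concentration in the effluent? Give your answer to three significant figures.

69.7 µg/L

At the limit, (Qr·Cr + Qe·Cₑ)/(Qr + Qe) = 5.0:
Cₑ = (63.91·5.0 − 59.60·0.3200) / 4.310 = 69.72 µg/L.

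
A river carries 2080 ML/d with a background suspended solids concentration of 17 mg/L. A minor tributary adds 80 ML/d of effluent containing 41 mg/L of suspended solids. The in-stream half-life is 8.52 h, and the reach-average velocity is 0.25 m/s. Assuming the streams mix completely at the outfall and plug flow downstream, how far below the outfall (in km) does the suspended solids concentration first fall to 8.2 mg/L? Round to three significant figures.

8.63 km

Mass balance: C = (2080·17.00 + 80.00·41.00) / 2160 = 38640/2160 = 17.89 mg/L.
Half-life 8.52 h → k = ln 2 / 8.52 = 0.08136 h⁻¹ = 1.953 d⁻¹.
Set 17.89·exp(−k·t) = 8.2 → t = ln(17.89/8.2)/k = 34520 s = 9.588 h.
Distance = v·t = 0.25·34520 = 8629 m = 8.629 km.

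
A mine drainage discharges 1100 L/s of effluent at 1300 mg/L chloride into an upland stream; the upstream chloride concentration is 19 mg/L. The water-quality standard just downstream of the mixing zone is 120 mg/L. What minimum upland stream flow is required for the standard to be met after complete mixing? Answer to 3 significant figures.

12900 L/s

Set C_mix = 120: (Q·19.00 + 1100·1300) / (Q + 1100) = 120
→ Q = 1100·(1300 − 120)/(120 − 19.00) = 12850 L/s.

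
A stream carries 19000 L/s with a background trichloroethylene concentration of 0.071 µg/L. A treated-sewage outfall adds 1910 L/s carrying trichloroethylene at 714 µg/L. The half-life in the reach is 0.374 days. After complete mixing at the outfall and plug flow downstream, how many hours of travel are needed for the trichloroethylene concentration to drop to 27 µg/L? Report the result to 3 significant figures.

11.4 h

After mixing, C = (19000·0.07100 + 1910·714.0) / 20910 = 1365000/20910 = 65.28 µg/L.
Half-life 0.374 d → k = ln 2 / 0.374 = 1.853 d⁻¹.
65.28·exp(−k·t) = 27 → t = ln(65.28/27)/k = 41160 s = 11.43 h.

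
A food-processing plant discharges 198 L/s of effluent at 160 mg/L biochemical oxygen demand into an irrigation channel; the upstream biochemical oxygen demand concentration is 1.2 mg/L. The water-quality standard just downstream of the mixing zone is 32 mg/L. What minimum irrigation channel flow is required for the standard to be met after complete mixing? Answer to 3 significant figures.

823 L/s

Set C_mix = 32: (Q·1.200 + 198.0·160.0) / (Q + 198.0) = 32
→ Q = 198.0·(160.0 − 32)/(32 − 1.200) = 822.9 L/s.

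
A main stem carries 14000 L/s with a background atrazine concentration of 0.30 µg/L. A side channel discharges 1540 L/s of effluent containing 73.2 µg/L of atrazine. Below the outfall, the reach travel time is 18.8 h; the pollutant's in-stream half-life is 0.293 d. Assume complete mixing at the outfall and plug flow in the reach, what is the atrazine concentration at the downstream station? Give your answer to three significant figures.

Conservation of mass: C = (14000·0.3000 + 1540·73.20) / 15540 = 116900/15540 = 7.524 µg/L.
Half-life 0.293 d → k = ln 2 / 0.293 = 2.366 d⁻¹.
After decay, C = 7.524 × e^(−kt) = 7.524 × 0.1567 = 1.179 µg/L.

1.18 µg/L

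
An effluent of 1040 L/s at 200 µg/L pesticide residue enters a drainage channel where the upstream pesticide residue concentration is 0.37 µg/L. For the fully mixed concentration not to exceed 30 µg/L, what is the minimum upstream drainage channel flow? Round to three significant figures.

Set C_mix = 30: (Q·0.3700 + 1040·200.0) / (Q + 1040) = 30
→ Q = 1040·(200.0 − 30)/(30 − 0.3700) = 5967 L/s.

5970 L/s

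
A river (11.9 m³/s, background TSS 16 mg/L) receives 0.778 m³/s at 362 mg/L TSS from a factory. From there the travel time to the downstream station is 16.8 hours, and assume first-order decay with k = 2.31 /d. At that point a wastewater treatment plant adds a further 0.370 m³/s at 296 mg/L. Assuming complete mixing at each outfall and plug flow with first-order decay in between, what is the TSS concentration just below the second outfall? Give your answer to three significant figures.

15.6 mg/L

After mixing, C = (11.90·16.00 + 0.7780·362.0) / 12.68 = 472.0/12.68 = 37.23 mg/L; combined flow 12.68 m³/s.
First-order decay: C = 37.23·exp(−k·t) = 37.23·0.1985 = 7.390 mg/L.
At the second outfall, C = (12.68·7.390 + 0.3700·296.0) / (12.68 + 0.3700) = 15.57 mg/L.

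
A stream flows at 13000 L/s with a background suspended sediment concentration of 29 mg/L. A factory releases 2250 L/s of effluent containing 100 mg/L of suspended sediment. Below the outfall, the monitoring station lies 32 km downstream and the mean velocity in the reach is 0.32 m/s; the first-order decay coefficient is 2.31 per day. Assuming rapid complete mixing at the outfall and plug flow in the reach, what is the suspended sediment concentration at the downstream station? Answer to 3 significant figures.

2.72 mg/L

After mixing, C = (13000·29.00 + 2250·100.0) / 15250 = 602000/15250 = 39.48 mg/L.
Travel time t = 32·1000 / 0.32 = 100000 s = 27.78 h.
After decay, C = 39.48 × e^(−kt) = 39.48 × 0.06900 = 2.724 mg/L.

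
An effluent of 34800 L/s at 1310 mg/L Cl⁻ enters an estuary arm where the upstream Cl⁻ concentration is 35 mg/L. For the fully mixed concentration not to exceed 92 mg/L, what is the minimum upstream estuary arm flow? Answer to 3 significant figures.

Set C_mix = 92: (Q·35.00 + 34800·1310) / (Q + 34800) = 92
→ Q = 34800·(1310 − 92)/(92 − 35.00) = 743600 L/s.

744000 L/s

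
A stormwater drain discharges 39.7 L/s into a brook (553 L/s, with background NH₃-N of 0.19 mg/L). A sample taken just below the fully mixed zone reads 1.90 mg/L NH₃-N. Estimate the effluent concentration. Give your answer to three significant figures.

25.7 mg/L

Mass balance: 553.0·0.1900 + 39.70·Cₑ = 592.7·1.900
→ Cₑ = (592.7·1.900 − 553.0·0.1900) / 39.70 = 25.72 mg/L.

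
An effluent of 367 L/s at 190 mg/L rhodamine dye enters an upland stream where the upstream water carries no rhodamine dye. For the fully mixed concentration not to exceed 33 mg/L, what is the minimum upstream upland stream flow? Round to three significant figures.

1750 L/s

Set C_mix = 33: (Q·0 + 367.0·190.0) / (Q + 367.0) = 33
→ Q = 367.0·(190.0 − 33)/(33 − 0) = 1746 L/s.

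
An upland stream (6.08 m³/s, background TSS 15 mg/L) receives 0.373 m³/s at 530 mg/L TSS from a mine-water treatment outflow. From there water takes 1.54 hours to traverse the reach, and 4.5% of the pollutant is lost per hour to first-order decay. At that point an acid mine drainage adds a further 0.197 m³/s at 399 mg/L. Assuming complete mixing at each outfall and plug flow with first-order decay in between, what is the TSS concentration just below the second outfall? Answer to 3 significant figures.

52.3 mg/L

Mass balance: C = (6.080·15.00 + 0.3730·530.0) / 6.453 = 288.9/6.453 = 44.77 mg/L; combined flow 6.453 m³/s.
4.5%/h lost → k = −ln(1 − 0.045) = 0.04604 h⁻¹.
Applying C = C₀e^(−kt): 44.77 × 0.9315 = 41.70 mg/L.
Second outfall: C = (6.453·41.70 + 0.1970·399.0)/6.650 = 52.29 mg/L.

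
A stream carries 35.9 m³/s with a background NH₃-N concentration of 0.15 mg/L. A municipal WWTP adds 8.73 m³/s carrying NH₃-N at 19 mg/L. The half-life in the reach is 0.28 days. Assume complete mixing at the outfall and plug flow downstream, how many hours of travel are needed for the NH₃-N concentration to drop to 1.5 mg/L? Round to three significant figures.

9.11 h

Mass balance: C = (35.90·0.1500 + 8.730·19.00) / 44.63 = 171.3/44.63 = 3.837 mg/L.
Half-life 0.28 d → k = ln 2 / 0.28 = 2.476 d⁻¹.
3.837·exp(−k·t) = 1.5 → t = ln(3.837/1.5)/k = 32780 s = 9.106 h.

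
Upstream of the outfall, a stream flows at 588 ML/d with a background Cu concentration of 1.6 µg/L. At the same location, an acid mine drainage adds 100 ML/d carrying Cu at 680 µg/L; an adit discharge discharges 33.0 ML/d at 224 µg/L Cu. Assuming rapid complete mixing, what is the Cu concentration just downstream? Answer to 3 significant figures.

Mass balance: C = (588.0·1.600 + 100.0·680.0 + 33.00·224.0) / 721.0 = 76330/721.0 = 105.9 µg/L.

106 µg/L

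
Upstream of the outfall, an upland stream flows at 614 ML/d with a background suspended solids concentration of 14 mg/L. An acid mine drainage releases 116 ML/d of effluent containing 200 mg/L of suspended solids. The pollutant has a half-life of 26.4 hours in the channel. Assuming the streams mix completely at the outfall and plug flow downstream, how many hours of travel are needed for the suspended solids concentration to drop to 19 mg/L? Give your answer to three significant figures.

31.6 h

After mixing, C = (614.0·14.00 + 116.0·200.0) / 730.0 = 31800/730.0 = 43.56 mg/L.
Half-life 26.4 h → k = ln 2 / 26.4 = 0.02626 h⁻¹ = 0.6301 d⁻¹.
43.56·exp(−k·t) = 19 → t = ln(43.56/19)/k = 113800 s = 31.60 h.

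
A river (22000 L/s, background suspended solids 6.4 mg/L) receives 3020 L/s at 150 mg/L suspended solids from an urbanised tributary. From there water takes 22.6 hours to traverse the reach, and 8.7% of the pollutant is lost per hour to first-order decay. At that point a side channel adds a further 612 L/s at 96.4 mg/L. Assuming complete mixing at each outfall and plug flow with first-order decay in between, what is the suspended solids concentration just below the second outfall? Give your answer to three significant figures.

Mixed concentration C = ΣQC/ΣQ = (22000·6.400 + 3020·150.0) / 25020 = 593800/25020 = 23.73 mg/L; combined flow 25020 L/s.
8.7%/h lost → k = −ln(1 − 0.087) = 0.09102 h⁻¹.
First-order decay: C = 23.73·exp(−k·t) = 23.73·0.1278 = 3.034 mg/L.
At the second outfall, C = (25020·3.034 + 612.0·96.40) / (25020 + 612.0) = 5.263 mg/L.

5.26 mg/L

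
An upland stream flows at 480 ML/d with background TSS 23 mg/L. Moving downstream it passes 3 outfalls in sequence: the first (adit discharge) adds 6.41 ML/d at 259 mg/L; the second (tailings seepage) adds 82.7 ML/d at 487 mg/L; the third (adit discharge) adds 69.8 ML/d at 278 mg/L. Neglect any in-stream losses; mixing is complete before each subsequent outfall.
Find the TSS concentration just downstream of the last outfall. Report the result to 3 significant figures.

After outfall 1: Q = 480.0 + 6.410 = 486.4 ML/d; C = (480.0·23.00 + 6.410·259.0)/486.4 = 26.11 mg/L.
After outfall 2: Q = 486.4 + 82.70 = 569.1 ML/d; C = (486.4·26.11 + 82.70·487.0)/569.1 = 93.08 mg/L.
After outfall 3: Q = 569.1 + 69.80 = 638.9 ML/d; C = (569.1·93.08 + 69.80·278.0)/638.9 = 113.3 mg/L.

113 mg/L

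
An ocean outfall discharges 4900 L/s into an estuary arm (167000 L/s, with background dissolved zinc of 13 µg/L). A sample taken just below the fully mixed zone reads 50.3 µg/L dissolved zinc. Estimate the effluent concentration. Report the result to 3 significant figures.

1320 µg/L

Mass balance: 167000·13.00 + 4900·Cₑ = 171900·50.30
→ Cₑ = (171900·50.30 − 167000·13.00) / 4900 = 1322 µg/L.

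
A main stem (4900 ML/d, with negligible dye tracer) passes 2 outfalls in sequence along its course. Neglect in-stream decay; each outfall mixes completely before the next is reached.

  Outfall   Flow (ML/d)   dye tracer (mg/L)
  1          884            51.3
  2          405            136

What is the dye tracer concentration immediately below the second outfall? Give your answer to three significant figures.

16.2 mg/L

Below outfall 1: Q → 5784 ML/d, C = (4900·0 + 884.0·51.30)/5784 = 7.840 mg/L.
Below outfall 2: Q → 6189 ML/d, C = (5784·7.840 + 405.0·136.0)/6189 = 16.23 mg/L.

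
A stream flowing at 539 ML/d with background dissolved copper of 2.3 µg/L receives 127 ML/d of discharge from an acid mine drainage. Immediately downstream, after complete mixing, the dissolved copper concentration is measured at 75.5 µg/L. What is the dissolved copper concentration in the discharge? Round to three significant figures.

386 µg/L

Mass balance: 539.0·2.300 + 127.0·Cₑ = 666.0·75.50
→ Cₑ = (666.0·75.50 − 539.0·2.300) / 127.0 = 386.2 µg/L.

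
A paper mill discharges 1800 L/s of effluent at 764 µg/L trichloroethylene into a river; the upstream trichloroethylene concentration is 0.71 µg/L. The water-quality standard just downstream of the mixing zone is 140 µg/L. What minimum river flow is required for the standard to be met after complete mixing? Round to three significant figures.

8060 L/s

Set C_mix = 140: (Q·0.7100 + 1800·764.0) / (Q + 1800) = 140
→ Q = 1800·(764.0 − 140)/(140 − 0.7100) = 8064 L/s.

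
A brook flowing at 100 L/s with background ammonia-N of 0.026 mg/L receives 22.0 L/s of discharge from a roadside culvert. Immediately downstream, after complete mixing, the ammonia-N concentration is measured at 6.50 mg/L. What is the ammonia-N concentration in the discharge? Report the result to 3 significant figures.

Mass balance: 100.0·0.02600 + 22.00·Cₑ = 122.0·6.500
→ Cₑ = (122.0·6.500 − 100.0·0.02600) / 22.00 = 35.93 mg/L.

35.9 mg/L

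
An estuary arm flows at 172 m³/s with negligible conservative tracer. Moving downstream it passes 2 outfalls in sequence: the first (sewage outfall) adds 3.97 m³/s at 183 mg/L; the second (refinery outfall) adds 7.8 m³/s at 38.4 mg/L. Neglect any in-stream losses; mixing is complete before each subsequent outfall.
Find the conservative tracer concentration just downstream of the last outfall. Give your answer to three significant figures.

Below outfall 1: Q → 176.0 m³/s, C = (172.0·0 + 3.970·183.0)/176.0 = 4.129 mg/L.
Below outfall 2: Q → 183.8 m³/s, C = (176.0·4.129 + 7.800·38.40)/183.8 = 5.583 mg/L.

5.58 mg/L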